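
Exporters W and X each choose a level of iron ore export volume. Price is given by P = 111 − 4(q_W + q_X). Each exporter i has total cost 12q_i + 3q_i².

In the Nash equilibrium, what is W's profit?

Exporter W's profit: π = q_W(111 − 4(q_W + q_X)) − 12q_W − 3q_W².
∂π/∂q_W = 99 − 14q_W − 4q_X = 0, so q_W = 99/14 − (2/7)q_X.
Setting q_W = q_X in the reaction function: q_W = 99/14 − (2/7)q_W, so q_W = (99/14) / (9/7) = 5.5.
Price P = 111 − 4·11 = 67.
W's profit: (67 − 12)·5.5 − 3(5.5)² = 211.75.

211.75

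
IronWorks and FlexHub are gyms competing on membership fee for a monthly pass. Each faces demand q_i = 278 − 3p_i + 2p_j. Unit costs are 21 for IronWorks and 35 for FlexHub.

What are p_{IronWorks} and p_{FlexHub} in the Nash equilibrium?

IronWorks's profit: π = (p_{IronWorks} − 21)(278 − 3p_{IronWorks} + 2p_{FlexHub}).
∂π/∂p_{IronWorks} = 341 − 6p_{IronWorks} + 2p_{FlexHub} = 0 ⇒ p_{IronWorks} = 341/6 + (1/3)p_{FlexHub}.
Similarly p_{FlexHub} = 383/6 + (1/3)p_{IronWorks}.
Substituting the second reaction function into the first: p_{IronWorks} = 341/6 + (1/3)(383/6 + (1/3)p_{IronWorks}), which gives (8/9)p_{IronWorks} = 703/9 ⇒ p_{IronWorks} = 87.875.
Then p_{FlexHub} = 383/6 + (1/3)·87.875 = 93.125.

87.875, 93.125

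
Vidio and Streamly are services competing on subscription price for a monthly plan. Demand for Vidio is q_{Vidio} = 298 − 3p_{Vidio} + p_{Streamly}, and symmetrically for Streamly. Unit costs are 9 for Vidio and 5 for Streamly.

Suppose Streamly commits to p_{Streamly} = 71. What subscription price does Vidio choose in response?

Vidio's profit: π = (p_{Vidio} − 9)(298 − 3p_{Vidio} + p_{Streamly}).
∂π/∂p_{Vidio} = 325 − 6p_{Vidio} + p_{Streamly} = 0 ⇒ p_{Vidio} = 325/6 + (1/6)p_{Streamly}.
At p_{Streamly} = 71: p_{Vidio} = 325/6 + (1/6)·71 = 66.

66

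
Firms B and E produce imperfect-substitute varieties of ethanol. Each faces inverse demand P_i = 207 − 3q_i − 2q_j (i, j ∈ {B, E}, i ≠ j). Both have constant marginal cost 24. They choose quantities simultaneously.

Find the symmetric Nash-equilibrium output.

22.875

Firm B's profit: π = q_B(207 − 3q_B − 2q_E) − 24q_B.
∂π/∂q_B = 183 − 6q_B − 2q_E = 0 ⇒ q_B = 30.5 − (1/3)q_E.
The game is symmetric, so in equilibrium q_E = q_B: the reaction function gives (4/3)q_B = 30.5, hence q_B = 22.875.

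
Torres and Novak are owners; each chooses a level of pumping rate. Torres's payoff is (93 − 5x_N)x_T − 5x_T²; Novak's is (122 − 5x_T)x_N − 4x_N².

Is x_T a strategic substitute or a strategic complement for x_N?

strategic substitutes

Expanding Torres's payoff: 93x_T − 5x_Nx_T − 5x_T².
∂π/∂x_T = 93 − 5x_N − 10x_T = 0, so x_T = 9.3 − 0.5x_N.
The best-response slope dx_T/dx_N = −0.5 < 0: the reaction function is downward-sloping, so the choices are strategic substitutes.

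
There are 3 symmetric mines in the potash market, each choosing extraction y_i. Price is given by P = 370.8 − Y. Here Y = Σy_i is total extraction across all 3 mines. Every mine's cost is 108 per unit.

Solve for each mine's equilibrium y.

65.7

A representative mine's profit is π_i = y_i(370.8 − Y) − 108y_i, with Y = y_i + Σ_{j≠i} y_j.
First-order condition: 262.8 − 2y_i − Σ_{j≠i} y_j = 0.
Imposing symmetry (y_j = y for all j) turns Σ_{j≠i} y_j into 2y, so 262.8 = 4y and y = 65.7.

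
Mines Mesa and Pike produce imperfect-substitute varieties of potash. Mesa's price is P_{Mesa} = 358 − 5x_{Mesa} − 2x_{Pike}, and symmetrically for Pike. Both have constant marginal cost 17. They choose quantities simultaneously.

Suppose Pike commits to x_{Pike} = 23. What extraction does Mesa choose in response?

29.5

Mine Mesa's profit: π = x_{Mesa}(358 − 5x_{Mesa} − 2x_{Pike}) − 17x_{Mesa}.
∂π/∂x_{Mesa} = 341 − 10x_{Mesa} − 2x_{Pike} = 0 ⇒ x_{Mesa} = 34.1 − 0.2x_{Pike}.
At x_{Pike} = 23: x_{Mesa} = 34.1 − 0.2·23 = 29.5.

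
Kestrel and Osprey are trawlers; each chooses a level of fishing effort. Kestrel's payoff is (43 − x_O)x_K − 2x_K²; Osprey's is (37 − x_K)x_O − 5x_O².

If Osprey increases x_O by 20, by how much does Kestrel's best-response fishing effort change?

-5

Expanding Kestrel's payoff: 43x_K − x_Ox_K − 2x_K².
∂π/∂x_K = 43 − x_O − 4x_K = 0, so x_K = 10.75 − 0.25x_O.
The reaction-function slope is −0.25, so a 20-unit rise in x_O moves x_K by −0.25 × 20 = −5. Kestrel's best response falls — the actions are strategic substitutes.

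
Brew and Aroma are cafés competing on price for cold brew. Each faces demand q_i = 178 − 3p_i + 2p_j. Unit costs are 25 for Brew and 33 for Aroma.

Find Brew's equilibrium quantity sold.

Brew's profit: π = (p_{Brew} − 25)(178 − 3p_{Brew} + 2p_{Aroma}).
∂π/∂p_{Brew} = 253 − 6p_{Brew} + 2p_{Aroma} = 0 ⇒ p_{Brew} = 253/6 + (1/3)p_{Aroma}.
Similarly p_{Aroma} = 277/6 + (1/3)p_{Brew}.
Solving the two reaction functions simultaneously: (1 − (1/3)(1/3))p_{Brew} = 253/6 + (1/3)·(277/6), so (8/9)p_{Brew} = 518/9 and p_{Brew} = 64.75.
Then p_{Aroma} = 277/6 + (1/3)·64.75 = 67.75.
q_{Brew} = 178 − 3·64.75 + 2·67.75 = 119.25.

119.25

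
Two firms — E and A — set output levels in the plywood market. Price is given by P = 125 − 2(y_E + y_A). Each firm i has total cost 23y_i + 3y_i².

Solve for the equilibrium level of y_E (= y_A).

8.5

Firm E's profit: π = y_E(125 − 2(y_E + y_A)) − 23y_E − 3y_E².
∂π/∂y_E = 102 − 10y_E − 2y_A = 0, so y_E = 10.2 − 0.2y_A.
By symmetry y_A = y_E; substituting into the reaction function, 1.2y_E = 10.2 and y_E = 8.5.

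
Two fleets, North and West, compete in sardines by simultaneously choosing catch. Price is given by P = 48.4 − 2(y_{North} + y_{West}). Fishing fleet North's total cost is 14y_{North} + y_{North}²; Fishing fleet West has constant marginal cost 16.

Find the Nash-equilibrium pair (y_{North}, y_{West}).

Fishing fleet North's profit: π = y_{North}(48.4 − 2(y_{North} + y_{West})) − 14y_{North} − y_{North}².
∂π/∂y_{North} = 34.4 − 6y_{North} − 2y_{West} = 0, so y_{North} = 86/15 − (1/3)y_{West}.
For West: ∂π/∂y_{West} = 32.4 − 4y_{West} − 2y_{North} = 0 ⇒ y_{West} = 8.1 − 0.5y_{North}.
Plugging y_{West} into North's best response: y_{North} = 86/15 − (1/3)(8.1 − 0.5y_{North}) ⇒ (5/6)y_{North} = 91/30, so y_{North} = 3.64.
Then y_{West} = 8.1 − 0.5·3.64 = 6.28.

3.64, 6.28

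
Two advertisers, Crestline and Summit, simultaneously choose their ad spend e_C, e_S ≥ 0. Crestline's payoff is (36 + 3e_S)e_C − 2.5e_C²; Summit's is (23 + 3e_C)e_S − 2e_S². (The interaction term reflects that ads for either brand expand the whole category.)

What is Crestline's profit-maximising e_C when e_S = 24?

Expanding Crestline's payoff: 36e_C + 3e_Se_C − 2.5e_C².
∂π/∂e_C = 36 + 3e_S − 5e_C = 0, so e_C = 7.2 + 0.6e_S.
At e_S = 24: e_C = 7.2 + 0.6·24 = 21.6.

21.6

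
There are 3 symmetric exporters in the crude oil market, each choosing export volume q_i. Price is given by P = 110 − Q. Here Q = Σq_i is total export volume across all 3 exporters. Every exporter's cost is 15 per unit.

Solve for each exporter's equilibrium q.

A representative exporter's profit is π_i = q_i(110 − Q) − 15q_i, with Q = q_i + Σ_{j≠i} q_j.
First-order condition: 95 − 2q_i − Σ_{j≠i} q_j = 0.
Imposing symmetry (q_j = q for all j) turns Σ_{j≠i} q_j into 2q, so 95 = 4q and q = 23.75.

23.75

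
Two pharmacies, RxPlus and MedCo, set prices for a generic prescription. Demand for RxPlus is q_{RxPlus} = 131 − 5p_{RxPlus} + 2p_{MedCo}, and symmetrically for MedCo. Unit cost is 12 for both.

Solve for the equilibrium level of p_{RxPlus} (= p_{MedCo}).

RxPlus's profit: π = (p_{RxPlus} − 12)(131 − 5p_{RxPlus} + 2p_{MedCo}).
∂π/∂p_{RxPlus} = 191 − 10p_{RxPlus} + 2p_{MedCo} = 0 ⇒ p_{RxPlus} = 19.1 + 0.2p_{MedCo}.
By symmetry p_{MedCo} = p_{RxPlus}; substituting into the reaction function, 0.8p_{RxPlus} = 19.1 and p_{RxPlus} = 23.875.

23.875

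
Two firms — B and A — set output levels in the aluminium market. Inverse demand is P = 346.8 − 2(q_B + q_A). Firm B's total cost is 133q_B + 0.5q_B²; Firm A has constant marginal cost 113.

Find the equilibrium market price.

205.675

Firm B's profit: π = q_B(346.8 − 2(q_B + q_A)) − 133q_B − 0.5q_B².
∂π/∂q_B = 213.8 − 5q_B − 2q_A = 0, so q_B = 42.76 − 0.4q_A.
For A: ∂π/∂q_A = 233.8 − 4q_A − 2q_B = 0 ⇒ q_A = 58.45 − 0.5q_B.
Solving the two reaction functions simultaneously: (1 − (−0.4)(−0.5))q_B = 42.76 − 0.4·58.45, so 0.8q_B = 19.38 and q_B = 24.225.
Then q_A = 58.45 − 0.5·24.225 = 46.3375.
Equilibrium price: P = 346.8 − 2·70.5625 = 205.675.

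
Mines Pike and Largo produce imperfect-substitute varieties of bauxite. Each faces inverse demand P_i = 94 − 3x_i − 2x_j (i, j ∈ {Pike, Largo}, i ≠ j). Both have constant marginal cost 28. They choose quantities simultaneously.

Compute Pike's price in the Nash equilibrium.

Mine Pike's profit: π = x_{Pike}(94 − 3x_{Pike} − 2x_{Largo}) − 28x_{Pike}.
∂π/∂x_{Pike} = 66 − 6x_{Pike} − 2x_{Largo} = 0 ⇒ x_{Pike} = 11 − (1/3)x_{Largo}.
By symmetry x_{Largo} = x_{Pike}; substituting into the reaction function, (4/3)x_{Pike} = 11 and x_{Pike} = 8.25.
P_{Pike} = 94 − 3·8.25 − 2·8.25 = 52.75.

52.75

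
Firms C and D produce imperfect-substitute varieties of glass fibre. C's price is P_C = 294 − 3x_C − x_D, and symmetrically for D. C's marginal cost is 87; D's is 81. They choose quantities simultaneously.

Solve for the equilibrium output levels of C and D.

29.4, 30.6

Firm C's profit: π = x_C(294 − 3x_C − x_D) − 87x_C.
∂π/∂x_C = 207 − 6x_C − x_D = 0 ⇒ x_C = 34.5 − (1/6)x_D.
Similarly x_D = 35.5 − (1/6)x_C.
Substituting the second reaction function into the first: x_C = 34.5 − (1/6)(35.5 − (1/6)x_C), which gives (35/36)x_C = 343/12 ⇒ x_C = 29.4.
Then x_D = 35.5 − (1/6)·29.4 = 30.6.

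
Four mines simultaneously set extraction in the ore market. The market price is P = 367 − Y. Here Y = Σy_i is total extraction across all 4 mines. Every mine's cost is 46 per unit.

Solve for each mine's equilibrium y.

64.2

A representative mine's profit is π_i = y_i(367 − Y) − 46y_i, with Y = y_i + Σ_{j≠i} y_j.
First-order condition: 321 − 2y_i − Σ_{j≠i} y_j = 0.
With identical mines, set every y_j = y: then 321 − 2y − 3y = 0, i.e. y = 321/5 = 64.2.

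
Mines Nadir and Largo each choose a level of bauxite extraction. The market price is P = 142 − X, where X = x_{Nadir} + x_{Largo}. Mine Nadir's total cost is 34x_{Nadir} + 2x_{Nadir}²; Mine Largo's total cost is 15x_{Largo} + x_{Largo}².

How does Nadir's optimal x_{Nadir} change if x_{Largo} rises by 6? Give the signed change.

-1

Mine Nadir's profit: π = x_{Nadir}(142 − (x_{Nadir} + x_{Largo})) − 34x_{Nadir} − 2x_{Nadir}².
∂π/∂x_{Nadir} = 108 − 6x_{Nadir} − x_{Largo} = 0, so x_{Nadir} = 18 − (1/6)x_{Largo}.
The reaction-function slope is −1/6, so a 6-unit rise in x_{Largo} moves x_{Nadir} by −1/6 × 6 = −1. Nadir's best response falls — the actions are strategic substitutes.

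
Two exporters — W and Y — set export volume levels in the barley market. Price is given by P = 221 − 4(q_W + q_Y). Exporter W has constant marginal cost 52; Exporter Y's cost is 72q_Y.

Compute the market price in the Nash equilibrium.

Exporter W's profit: π = q_W(221 − 4(q_W + q_Y)) − 52q_W.
∂π/∂q_W = 169 − 8q_W − 4q_Y = 0, so q_W = 21.125 − 0.5q_Y.
By the same steps for Y: q_Y = 18.625 − 0.5q_W.
Solving the two reaction functions simultaneously: (1 − (−0.5)(−0.5))q_W = 21.125 − 0.5·18.625, so 0.75q_W = 11.8125 and q_W = 15.75.
Then q_Y = 18.625 − 0.5·15.75 = 10.75.
Equilibrium price: P = 221 − 4·26.5 = 115.

115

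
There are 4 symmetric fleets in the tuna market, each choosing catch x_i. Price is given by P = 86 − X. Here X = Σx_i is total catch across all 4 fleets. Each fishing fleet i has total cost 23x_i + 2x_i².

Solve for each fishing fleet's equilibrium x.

7

A representative fishing fleet's profit is π_i = x_i(86 − X) − 23x_i − 2x_i², with X = x_i + Σ_{j≠i} x_j.
First-order condition: 63 − 6x_i − Σ_{j≠i} x_j = 0.
Imposing symmetry (x_j = x for all j) turns Σ_{j≠i} x_j into 3x, so 63 = 9x and x = 7.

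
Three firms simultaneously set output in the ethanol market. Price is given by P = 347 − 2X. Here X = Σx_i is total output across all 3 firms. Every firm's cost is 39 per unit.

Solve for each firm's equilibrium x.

38.5

A representative firm's profit is π_i = x_i(347 − 2X) − 39x_i, with X = x_i + Σ_{j≠i} x_j.
First-order condition: 308 − 4x_i − 2Σ_{j≠i} x_j = 0.
With identical firms, set every x_j = x: then 308 − 4x − 4x = 0, i.e. x = 308/8 = 38.5.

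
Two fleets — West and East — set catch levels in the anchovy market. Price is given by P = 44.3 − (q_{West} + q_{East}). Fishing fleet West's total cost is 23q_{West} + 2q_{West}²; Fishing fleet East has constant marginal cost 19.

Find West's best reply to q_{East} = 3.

3.05

Fishing fleet West's profit: π = q_{West}(44.3 − (q_{West} + q_{East})) − 23q_{West} − 2q_{West}².
∂π/∂q_{West} = 21.3 − 6q_{West} − q_{East} = 0, so q_{West} = 3.55 − (1/6)q_{East}.
At q_{East} = 3: q_{West} = 3.55 − (1/6)·3 = 3.05.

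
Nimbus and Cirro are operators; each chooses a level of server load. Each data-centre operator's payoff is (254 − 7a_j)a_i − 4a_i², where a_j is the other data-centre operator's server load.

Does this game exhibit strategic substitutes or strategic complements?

strategic substitutes

Nimbus's payoff is (254 − 7a_C)a_N − 4a_N².
∂π/∂a_N = 254 − 7a_C − 8a_N = 0, so a_N = 31.75 − 0.875a_C.
The best-response slope da_N/da_C = −0.875 < 0: the reaction function is downward-sloping, so the choices are strategic substitutes.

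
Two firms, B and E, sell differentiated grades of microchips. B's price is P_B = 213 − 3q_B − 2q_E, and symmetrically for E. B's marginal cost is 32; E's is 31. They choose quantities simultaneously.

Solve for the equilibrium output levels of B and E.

22.5625, 22.8125

Firm B's profit: π = q_B(213 − 3q_B − 2q_E) − 32q_B.
∂π/∂q_B = 181 − 6q_B − 2q_E = 0 ⇒ q_B = 181/6 − (1/3)q_E.
Similarly q_E = 91/3 − (1/3)q_B.
Solving the two reaction functions simultaneously: (1 − (−1/3)(−1/3))q_B = 181/6 − (1/3)·(91/3), so (8/9)q_B = 361/18 and q_B = 22.5625.
Then q_E = 91/3 − (1/3)·22.5625 = 22.8125.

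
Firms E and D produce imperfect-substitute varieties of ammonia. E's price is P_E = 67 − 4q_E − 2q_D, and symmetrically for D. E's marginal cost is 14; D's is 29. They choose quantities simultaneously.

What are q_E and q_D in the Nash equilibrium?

5.8, 3.3

Firm E's profit: π = q_E(67 − 4q_E − 2q_D) − 14q_E.
∂π/∂q_E = 53 − 8q_E − 2q_D = 0 ⇒ q_E = 6.625 − 0.25q_D.
Similarly q_D = 4.75 − 0.25q_E.
Solving the two reaction functions simultaneously: (1 − (−0.25)(−0.25))q_E = 6.625 − 0.25·4.75, so 0.9375q_E = 5.4375 and q_E = 5.8.
Then q_D = 4.75 − 0.25·5.8 = 3.3.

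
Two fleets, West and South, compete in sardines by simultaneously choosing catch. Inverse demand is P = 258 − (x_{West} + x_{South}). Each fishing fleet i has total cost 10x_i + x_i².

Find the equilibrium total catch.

99.2

Fishing fleet West's profit: π = x_{West}(258 − (x_{West} + x_{South})) − 10x_{West} − x_{West}².
∂π/∂x_{West} = 248 − 4x_{West} − x_{South} = 0, so x_{West} = 62 − 0.25x_{South}.
Setting x_{West} = x_{South} in the reaction function: x_{West} = 62 − 0.25x_{West}, so x_{West} = 62 / 1.25 = 49.6.
Total catch: 49.6 + 49.6 = 99.2.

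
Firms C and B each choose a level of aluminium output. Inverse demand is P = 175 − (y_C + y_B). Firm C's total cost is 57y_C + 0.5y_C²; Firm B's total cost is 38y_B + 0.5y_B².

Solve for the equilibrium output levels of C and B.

27.125, 36.625

Firm C's profit: π = y_C(175 − (y_C + y_B)) − 57y_C − 0.5y_C².
∂π/∂y_C = 118 − 3y_C − y_B = 0, so y_C = 118/3 − (1/3)y_B.
By the same steps for B: y_B = 137/3 − (1/3)y_C.
Solving the two reaction functions simultaneously: (1 − (−1/3)(−1/3))y_C = 118/3 − (1/3)·(137/3), so (8/9)y_C = 217/9 and y_C = 27.125.
Then y_B = 137/3 − (1/3)·27.125 = 36.625.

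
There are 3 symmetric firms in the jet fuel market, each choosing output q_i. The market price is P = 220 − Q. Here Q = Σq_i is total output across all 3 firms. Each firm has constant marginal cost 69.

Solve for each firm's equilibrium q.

A representative firm's profit is π_i = q_i(220 − Q) − 69q_i, with Q = q_i + Σ_{j≠i} q_j.
First-order condition: 151 − 2q_i − Σ_{j≠i} q_j = 0.
In a symmetric equilibrium every firm chooses the same q, so Σ_{j≠i} q_j = 2q. The condition becomes 151 − 4q = 0, giving q = 151/4 = 37.75.

37.75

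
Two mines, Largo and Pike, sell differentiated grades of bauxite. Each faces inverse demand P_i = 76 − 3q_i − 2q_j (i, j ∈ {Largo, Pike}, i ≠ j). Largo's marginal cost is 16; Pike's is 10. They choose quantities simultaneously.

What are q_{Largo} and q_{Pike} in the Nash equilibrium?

Mine Largo's profit: π = q_{Largo}(76 − 3q_{Largo} − 2q_{Pike}) − 16q_{Largo}.
∂π/∂q_{Largo} = 60 − 6q_{Largo} − 2q_{Pike} = 0 ⇒ q_{Largo} = 10 − (1/3)q_{Pike}.
Similarly q_{Pike} = 11 − (1/3)q_{Largo}.
Plugging q_{Pike} into Largo's best response: q_{Largo} = 10 − (1/3)(11 − (1/3)q_{Largo}) ⇒ (8/9)q_{Largo} = 19/3, so q_{Largo} = 7.125.
Then q_{Pike} = 11 − (1/3)·7.125 = 8.625.

7.125, 8.625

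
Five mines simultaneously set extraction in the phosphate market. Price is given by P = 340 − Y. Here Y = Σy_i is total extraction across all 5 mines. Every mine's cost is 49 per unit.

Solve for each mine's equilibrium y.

A representative mine's profit is π_i = y_i(340 − Y) − 49y_i, with Y = y_i + Σ_{j≠i} y_j.
First-order condition: 291 − 2y_i − Σ_{j≠i} y_j = 0.
In a symmetric equilibrium every mine chooses the same y, so Σ_{j≠i} y_j = 4y. The condition becomes 291 − 6y = 0, giving y = 291/6 = 48.5.

48.5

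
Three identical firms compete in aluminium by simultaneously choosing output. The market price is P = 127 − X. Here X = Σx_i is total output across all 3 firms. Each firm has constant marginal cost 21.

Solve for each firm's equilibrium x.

26.5

A representative firm's profit is π_i = x_i(127 − X) − 21x_i, with X = x_i + Σ_{j≠i} x_j.
First-order condition: 106 − 2x_i − Σ_{j≠i} x_j = 0.
Imposing symmetry (x_j = x for all j) turns Σ_{j≠i} x_j into 2x, so 106 = 4x and x = 26.5.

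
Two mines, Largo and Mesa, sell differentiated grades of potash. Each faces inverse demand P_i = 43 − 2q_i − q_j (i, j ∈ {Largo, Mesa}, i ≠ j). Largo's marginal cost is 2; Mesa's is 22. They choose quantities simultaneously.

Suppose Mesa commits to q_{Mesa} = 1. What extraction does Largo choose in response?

Mine Largo's profit: π = q_{Largo}(43 − 2q_{Largo} − q_{Mesa}) − 2q_{Largo}.
∂π/∂q_{Largo} = 41 − 4q_{Largo} − q_{Mesa} = 0 ⇒ q_{Largo} = 10.25 − 0.25q_{Mesa}.
At q_{Mesa} = 1: q_{Largo} = 10.25 − 0.25·1 = 10.

10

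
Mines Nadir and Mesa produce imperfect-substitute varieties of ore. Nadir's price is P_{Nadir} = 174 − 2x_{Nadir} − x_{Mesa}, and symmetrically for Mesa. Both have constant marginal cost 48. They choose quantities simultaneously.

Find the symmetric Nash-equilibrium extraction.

Mine Nadir's profit: π = x_{Nadir}(174 − 2x_{Nadir} − x_{Mesa}) − 48x_{Nadir}.
∂π/∂x_{Nadir} = 126 − 4x_{Nadir} − x_{Mesa} = 0 ⇒ x_{Nadir} = 31.5 − 0.25x_{Mesa}.
Setting x_{Nadir} = x_{Mesa} in the reaction function: x_{Nadir} = 31.5 − 0.25x_{Nadir}, so x_{Nadir} = 31.5 / 1.25 = 25.2.

25.2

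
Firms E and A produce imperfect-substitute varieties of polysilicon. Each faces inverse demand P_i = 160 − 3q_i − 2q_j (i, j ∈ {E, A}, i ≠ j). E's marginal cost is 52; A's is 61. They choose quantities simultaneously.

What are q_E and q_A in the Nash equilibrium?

14.0625, 11.8125

Firm E's profit: π = q_E(160 − 3q_E − 2q_A) − 52q_E.
∂π/∂q_E = 108 − 6q_E − 2q_A = 0 ⇒ q_E = 18 − (1/3)q_A.
Similarly q_A = 16.5 − (1/3)q_E.
Solving the two reaction functions simultaneously: (1 − (−1/3)(−1/3))q_E = 18 − (1/3)·16.5, so (8/9)q_E = 12.5 and q_E = 14.0625.
Then q_A = 16.5 − (1/3)·14.0625 = 11.8125.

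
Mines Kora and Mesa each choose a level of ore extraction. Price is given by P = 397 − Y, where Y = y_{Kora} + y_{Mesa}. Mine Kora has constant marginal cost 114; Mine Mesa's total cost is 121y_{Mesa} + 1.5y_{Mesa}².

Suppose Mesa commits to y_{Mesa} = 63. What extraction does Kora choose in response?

110

Mine Kora's profit: π = y_{Kora}(397 − (y_{Kora} + y_{Mesa})) − 114y_{Kora}.
∂π/∂y_{Kora} = 283 − 2y_{Kora} − y_{Mesa} = 0, so y_{Kora} = 141.5 − 0.5y_{Mesa}.
At y_{Mesa} = 63: y_{Kora} = 141.5 − 0.5·63 = 110.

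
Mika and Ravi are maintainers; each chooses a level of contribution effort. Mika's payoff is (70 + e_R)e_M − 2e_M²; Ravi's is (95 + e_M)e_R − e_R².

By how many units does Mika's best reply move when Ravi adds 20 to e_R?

5

Expanding Mika's payoff: 70e_M + e_Re_M − 2e_M².
∂π/∂e_M = 70 + e_R − 4e_M = 0, so e_M = 17.5 + 0.25e_R.
The reaction-function slope is 0.25, so a 20-unit rise in e_R moves e_M by 0.25 × 20 = 5. Mika's best response rises — the actions are strategic complements.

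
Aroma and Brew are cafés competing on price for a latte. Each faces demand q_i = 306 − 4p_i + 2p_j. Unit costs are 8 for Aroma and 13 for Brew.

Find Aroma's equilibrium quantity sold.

Aroma's profit: π = (p_{Aroma} − 8)(306 − 4p_{Aroma} + 2p_{Brew}).
∂π/∂p_{Aroma} = 338 − 8p_{Aroma} + 2p_{Brew} = 0 ⇒ p_{Aroma} = 42.25 + 0.25p_{Brew}.
Similarly p_{Brew} = 44.75 + 0.25p_{Aroma}.
Substituting the second reaction function into the first: p_{Aroma} = 42.25 + 0.25(44.75 + 0.25p_{Aroma}), which gives 0.9375p_{Aroma} = 53.4375 ⇒ p_{Aroma} = 57.
Then p_{Brew} = 44.75 + 0.25·57 = 59.
q_{Aroma} = 306 − 4·57 + 2·59 = 196.

196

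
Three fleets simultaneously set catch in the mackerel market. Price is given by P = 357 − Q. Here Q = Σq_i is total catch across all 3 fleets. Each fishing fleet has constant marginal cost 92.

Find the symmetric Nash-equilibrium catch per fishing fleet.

66.25

A representative fishing fleet's profit is π_i = q_i(357 − Q) − 92q_i, with Q = q_i + Σ_{j≠i} q_j.
First-order condition: 265 − 2q_i − Σ_{j≠i} q_j = 0.
In a symmetric equilibrium every fishing fleet chooses the same q, so Σ_{j≠i} q_j = 2q. The condition becomes 265 − 4q = 0, giving q = 265/4 = 66.25.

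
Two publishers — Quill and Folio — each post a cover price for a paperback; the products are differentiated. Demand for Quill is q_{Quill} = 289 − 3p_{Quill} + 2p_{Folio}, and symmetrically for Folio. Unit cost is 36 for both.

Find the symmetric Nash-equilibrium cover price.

99.25

Quill's profit: π = (p_{Quill} − 36)(289 − 3p_{Quill} + 2p_{Folio}).
∂π/∂p_{Quill} = 397 − 6p_{Quill} + 2p_{Folio} = 0 ⇒ p_{Quill} = 397/6 + (1/3)p_{Folio}.
By symmetry p_{Folio} = p_{Quill}; substituting into the reaction function, (2/3)p_{Quill} = 397/6 and p_{Quill} = 99.25.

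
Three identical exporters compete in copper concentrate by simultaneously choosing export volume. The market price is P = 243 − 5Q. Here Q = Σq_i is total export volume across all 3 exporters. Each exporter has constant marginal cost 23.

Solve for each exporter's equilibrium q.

A representative exporter's profit is π_i = q_i(243 − 5Q) − 23q_i, with Q = q_i + Σ_{j≠i} q_j.
First-order condition: 220 − 10q_i − 5Σ_{j≠i} q_j = 0.
With identical exporters, set every q_j = q: then 220 − 10q − 10q = 0, i.e. q = 220/20 = 11.

11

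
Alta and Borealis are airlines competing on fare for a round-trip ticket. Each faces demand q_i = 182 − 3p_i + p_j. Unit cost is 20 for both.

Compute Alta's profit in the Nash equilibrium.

2419.68

Alta's profit: π = (p_{Alta} − 20)(182 − 3p_{Alta} + p_{Borealis}).
∂π/∂p_{Alta} = 242 − 6p_{Alta} + p_{Borealis} = 0 ⇒ p_{Alta} = 121/3 + (1/6)p_{Borealis}.
The game is symmetric, so in equilibrium p_{Borealis} = p_{Alta}: the reaction function gives (5/6)p_{Alta} = 121/3, hence p_{Alta} = 48.4.
q_{Alta} = 182 − 3·48.4 + 48.4 = 85.2.
Profit = (48.4 − 20)·85.2 = 2419.68.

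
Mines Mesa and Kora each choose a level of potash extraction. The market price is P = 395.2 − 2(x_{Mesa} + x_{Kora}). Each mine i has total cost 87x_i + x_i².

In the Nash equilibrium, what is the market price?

Mine Mesa's profit: π = x_{Mesa}(395.2 − 2(x_{Mesa} + x_{Kora})) − 87x_{Mesa} − x_{Mesa}².
∂π/∂x_{Mesa} = 308.2 − 6x_{Mesa} − 2x_{Kora} = 0, so x_{Mesa} = 1541/30 − (1/3)x_{Kora}.
The game is symmetric, so in equilibrium x_{Kora} = x_{Mesa}: the reaction function gives (4/3)x_{Mesa} = 1541/30, hence x_{Mesa} = 38.525.
Equilibrium price: P = 395.2 − 2·77.05 = 241.1.

241.1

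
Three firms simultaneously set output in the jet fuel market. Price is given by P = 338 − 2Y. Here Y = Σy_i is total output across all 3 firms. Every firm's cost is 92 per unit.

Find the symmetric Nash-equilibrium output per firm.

A representative firm's profit is π_i = y_i(338 − 2Y) − 92y_i, with Y = y_i + Σ_{j≠i} y_j.
First-order condition: 246 − 4y_i − 2Σ_{j≠i} y_j = 0.
In a symmetric equilibrium every firm chooses the same y, so Σ_{j≠i} y_j = 2y. The condition becomes 246 − 8y = 0, giving y = 246/8 = 30.75.

30.75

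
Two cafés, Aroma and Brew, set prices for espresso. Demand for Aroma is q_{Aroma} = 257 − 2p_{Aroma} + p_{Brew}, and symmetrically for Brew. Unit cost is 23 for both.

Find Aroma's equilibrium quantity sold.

156

Aroma's profit: π = (p_{Aroma} − 23)(257 − 2p_{Aroma} + p_{Brew}).
∂π/∂p_{Aroma} = 303 − 4p_{Aroma} + p_{Brew} = 0 ⇒ p_{Aroma} = 75.75 + 0.25p_{Brew}.
The game is symmetric, so in equilibrium p_{Brew} = p_{Aroma}: the reaction function gives 0.75p_{Aroma} = 75.75, hence p_{Aroma} = 101.
q_{Aroma} = 257 − 2·101 + 101 = 156.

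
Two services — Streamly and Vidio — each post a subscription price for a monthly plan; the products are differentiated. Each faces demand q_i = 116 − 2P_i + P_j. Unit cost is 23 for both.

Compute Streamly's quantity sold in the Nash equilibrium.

Streamly's profit: π = (P_{Streamly} − 23)(116 − 2P_{Streamly} + P_{Vidio}).
∂π/∂P_{Streamly} = 162 − 4P_{Streamly} + P_{Vidio} = 0 ⇒ P_{Streamly} = 40.5 + 0.25P_{Vidio}.
By symmetry P_{Vidio} = P_{Streamly}; substituting into the reaction function, 0.75P_{Streamly} = 40.5 and P_{Streamly} = 54.
q_{Streamly} = 116 − 2·54 + 54 = 62.

62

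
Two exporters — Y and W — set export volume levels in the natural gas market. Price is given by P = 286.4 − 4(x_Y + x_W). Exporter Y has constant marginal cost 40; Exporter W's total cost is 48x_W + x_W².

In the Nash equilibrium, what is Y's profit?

Exporter Y's profit: π = x_Y(286.4 − 4(x_Y + x_W)) − 40x_Y.
∂π/∂x_Y = 246.4 − 8x_Y − 4x_W = 0, so x_Y = 30.8 − 0.5x_W.
For W: ∂π/∂x_W = 238.4 − 10x_W − 4x_Y = 0 ⇒ x_W = 23.84 − 0.4x_Y.
Plugging x_W into Y's best response: x_Y = 30.8 − 0.5(23.84 − 0.4x_Y) ⇒ 0.8x_Y = 18.88, so x_Y = 23.6.
Then x_W = 23.84 − 0.4·23.6 = 14.4.
Price P = 286.4 − 4·38 = 134.4.
Y's profit: (134.4 − 40)·23.6 = 2227.84.

2227.84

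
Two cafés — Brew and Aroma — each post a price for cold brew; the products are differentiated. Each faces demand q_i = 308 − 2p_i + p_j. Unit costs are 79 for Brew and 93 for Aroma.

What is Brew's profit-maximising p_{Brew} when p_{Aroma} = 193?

Brew's profit: π = (p_{Brew} − 79)(308 − 2p_{Brew} + p_{Aroma}).
∂π/∂p_{Brew} = 466 − 4p_{Brew} + p_{Aroma} = 0 ⇒ p_{Brew} = 116.5 + 0.25p_{Aroma}.
At p_{Aroma} = 193: p_{Brew} = 116.5 + 0.25·193 = 164.75.

164.75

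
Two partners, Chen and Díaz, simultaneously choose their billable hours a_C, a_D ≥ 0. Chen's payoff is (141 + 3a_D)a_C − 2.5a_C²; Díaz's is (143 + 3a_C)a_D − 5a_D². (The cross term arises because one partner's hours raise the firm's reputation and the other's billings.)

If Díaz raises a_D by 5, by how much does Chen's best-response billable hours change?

3

Expanding Chen's payoff: 141a_C + 3a_Da_C − 2.5a_C².
∂π/∂a_C = 141 + 3a_D − 5a_C = 0, so a_C = 28.2 + 0.6a_D.
The reaction-function slope is 0.6, so a 5-unit rise in a_D moves a_C by 0.6 × 5 = 3. Chen's best response rises — the actions are strategic complements.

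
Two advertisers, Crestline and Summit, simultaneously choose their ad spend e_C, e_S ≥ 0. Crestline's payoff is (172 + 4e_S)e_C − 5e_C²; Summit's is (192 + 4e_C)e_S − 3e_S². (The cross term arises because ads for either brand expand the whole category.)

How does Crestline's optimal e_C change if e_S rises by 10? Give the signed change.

Expanding Crestline's payoff: 172e_C + 4e_Se_C − 5e_C².
∂π/∂e_C = 172 + 4e_S − 10e_C = 0, so e_C = 17.2 + 0.4e_S.
The reaction-function slope is 0.4, so a 10-unit rise in e_S moves e_C by 0.4 × 10 = 4. Crestline's best response rises — the actions are strategic complements.

4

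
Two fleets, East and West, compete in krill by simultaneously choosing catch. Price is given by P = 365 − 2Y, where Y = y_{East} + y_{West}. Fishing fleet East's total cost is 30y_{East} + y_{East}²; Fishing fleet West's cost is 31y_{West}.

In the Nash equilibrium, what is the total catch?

Fishing fleet East's profit: π = y_{East}(365 − 2(y_{East} + y_{West})) − 30y_{East} − y_{East}².
∂π/∂y_{East} = 335 − 6y_{East} − 2y_{West} = 0, so y_{East} = 335/6 − (1/3)y_{West}.
For West: ∂π/∂y_{West} = 334 − 4y_{West} − 2y_{East} = 0 ⇒ y_{West} = 83.5 − 0.5y_{East}.
Substituting the second reaction function into the first: y_{East} = 335/6 − (1/3)(83.5 − 0.5y_{East}), which gives (5/6)y_{East} = 28 ⇒ y_{East} = 33.6.
Then y_{West} = 83.5 − 0.5·33.6 = 66.7.
Total catch: 33.6 + 66.7 = 100.3.

100.3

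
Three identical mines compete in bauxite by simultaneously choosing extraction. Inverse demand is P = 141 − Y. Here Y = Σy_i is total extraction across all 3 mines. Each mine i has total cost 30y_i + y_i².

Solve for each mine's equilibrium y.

A representative mine's profit is π_i = y_i(141 − Y) − 30y_i − y_i², with Y = y_i + Σ_{j≠i} y_j.
First-order condition: 111 − 4y_i − Σ_{j≠i} y_j = 0.
In a symmetric equilibrium every mine chooses the same y, so Σ_{j≠i} y_j = 2y. The condition becomes 111 − 6y = 0, giving y = 111/6 = 18.5.

18.5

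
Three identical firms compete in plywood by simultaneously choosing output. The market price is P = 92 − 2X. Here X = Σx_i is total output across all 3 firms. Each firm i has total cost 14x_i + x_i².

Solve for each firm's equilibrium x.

A representative firm's profit is π_i = x_i(92 − 2X) − 14x_i − x_i², with X = x_i + Σ_{j≠i} x_j.
First-order condition: 78 − 6x_i − 2Σ_{j≠i} x_j = 0.
Imposing symmetry (x_j = x for all j) turns Σ_{j≠i} x_j into 2x, so 78 = 10x and x = 7.8.

7.8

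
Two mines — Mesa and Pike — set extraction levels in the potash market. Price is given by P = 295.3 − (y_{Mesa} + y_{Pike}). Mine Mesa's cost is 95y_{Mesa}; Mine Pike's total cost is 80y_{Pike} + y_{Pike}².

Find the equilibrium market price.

178.7

Mine Mesa's profit: π = y_{Mesa}(295.3 − (y_{Mesa} + y_{Pike})) − 95y_{Mesa}.
∂π/∂y_{Mesa} = 200.3 − 2y_{Mesa} − y_{Pike} = 0, so y_{Mesa} = 100.15 − 0.5y_{Pike}.
For Pike: ∂π/∂y_{Pike} = 215.3 − 4y_{Pike} − y_{Mesa} = 0 ⇒ y_{Pike} = 53.825 − 0.25y_{Mesa}.
Plugging y_{Pike} into Mesa's best response: y_{Mesa} = 100.15 − 0.5(53.825 − 0.25y_{Mesa}) ⇒ 0.875y_{Mesa} = 73.2375, so y_{Mesa} = 83.7.
Then y_{Pike} = 53.825 − 0.25·83.7 = 32.9.
Equilibrium price: P = 295.3 − 116.6 = 178.7.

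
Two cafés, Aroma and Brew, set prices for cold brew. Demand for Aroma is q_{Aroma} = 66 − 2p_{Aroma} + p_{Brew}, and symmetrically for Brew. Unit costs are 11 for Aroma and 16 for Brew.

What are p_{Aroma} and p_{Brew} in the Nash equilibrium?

30, 32

Aroma's profit: π = (p_{Aroma} − 11)(66 − 2p_{Aroma} + p_{Brew}).
∂π/∂p_{Aroma} = 88 − 4p_{Aroma} + p_{Brew} = 0 ⇒ p_{Aroma} = 22 + 0.25p_{Brew}.
Similarly p_{Brew} = 24.5 + 0.25p_{Aroma}.
Substituting the second reaction function into the first: p_{Aroma} = 22 + 0.25(24.5 + 0.25p_{Aroma}), which gives 0.9375p_{Aroma} = 28.125 ⇒ p_{Aroma} = 30.
Then p_{Brew} = 24.5 + 0.25·30 = 32.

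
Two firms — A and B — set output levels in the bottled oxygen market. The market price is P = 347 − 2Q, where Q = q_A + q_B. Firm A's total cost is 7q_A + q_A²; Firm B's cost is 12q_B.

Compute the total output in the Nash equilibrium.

Firm A's profit: π = q_A(347 − 2(q_A + q_B)) − 7q_A − q_A².
∂π/∂q_A = 340 − 6q_A − 2q_B = 0, so q_A = 170/3 − (1/3)q_B.
For B: ∂π/∂q_B = 335 − 4q_B − 2q_A = 0 ⇒ q_B = 83.75 − 0.5q_A.
Solving the two reaction functions simultaneously: (1 − (−1/3)(−0.5))q_A = 170/3 − (1/3)·83.75, so (5/6)q_A = 28.75 and q_A = 34.5.
Then q_B = 83.75 − 0.5·34.5 = 66.5.
Total output: 34.5 + 66.5 = 101.

101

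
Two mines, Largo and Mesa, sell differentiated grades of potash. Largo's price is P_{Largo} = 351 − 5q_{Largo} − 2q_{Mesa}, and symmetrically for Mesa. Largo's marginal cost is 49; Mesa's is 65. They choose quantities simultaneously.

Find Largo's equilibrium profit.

3251.25

Mine Largo's profit: π = q_{Largo}(351 − 5q_{Largo} − 2q_{Mesa}) − 49q_{Largo}.
∂π/∂q_{Largo} = 302 − 10q_{Largo} − 2q_{Mesa} = 0 ⇒ q_{Largo} = 30.2 − 0.2q_{Mesa}.
Similarly q_{Mesa} = 28.6 − 0.2q_{Largo}.
Solving the two reaction functions simultaneously: (1 − (−0.2)(−0.2))q_{Largo} = 30.2 − 0.2·28.6, so 0.96q_{Largo} = 24.48 and q_{Largo} = 25.5.
Then q_{Mesa} = 28.6 − 0.2·25.5 = 23.5.
P_{Largo} = 351 − 5·25.5 − 2·23.5 = 176.5.
Profit = (176.5 − 49)·25.5 = 3251.25.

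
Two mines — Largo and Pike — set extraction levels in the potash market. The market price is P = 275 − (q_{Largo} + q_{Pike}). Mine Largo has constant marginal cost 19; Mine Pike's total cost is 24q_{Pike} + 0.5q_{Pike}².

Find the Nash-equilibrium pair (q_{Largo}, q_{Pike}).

103.4, 49.2

Mine Largo's profit: π = q_{Largo}(275 − (q_{Largo} + q_{Pike})) − 19q_{Largo}.
∂π/∂q_{Largo} = 256 − 2q_{Largo} − q_{Pike} = 0, so q_{Largo} = 128 − 0.5q_{Pike}.
For Pike: ∂π/∂q_{Pike} = 251 − 3q_{Pike} − q_{Largo} = 0 ⇒ q_{Pike} = 251/3 − (1/3)q_{Largo}.
Plugging q_{Pike} into Largo's best response: q_{Largo} = 128 − 0.5(251/3 − (1/3)q_{Largo}) ⇒ (5/6)q_{Largo} = 517/6, so q_{Largo} = 103.4.
Then q_{Pike} = 251/3 − (1/3)·103.4 = 49.2.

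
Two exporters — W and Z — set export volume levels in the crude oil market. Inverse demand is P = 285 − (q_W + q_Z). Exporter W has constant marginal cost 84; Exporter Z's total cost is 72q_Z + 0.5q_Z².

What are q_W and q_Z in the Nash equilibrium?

Exporter W's profit: π = q_W(285 − (q_W + q_Z)) − 84q_W.
∂π/∂q_W = 201 − 2q_W − q_Z = 0, so q_W = 100.5 − 0.5q_Z.
For Z: ∂π/∂q_Z = 213 − 3q_Z − q_W = 0 ⇒ q_Z = 71 − (1/3)q_W.
Substituting the second reaction function into the first: q_W = 100.5 − 0.5(71 − (1/3)q_W), which gives (5/6)q_W = 65 ⇒ q_W = 78.
Then q_Z = 71 − (1/3)·78 = 45.

78, 45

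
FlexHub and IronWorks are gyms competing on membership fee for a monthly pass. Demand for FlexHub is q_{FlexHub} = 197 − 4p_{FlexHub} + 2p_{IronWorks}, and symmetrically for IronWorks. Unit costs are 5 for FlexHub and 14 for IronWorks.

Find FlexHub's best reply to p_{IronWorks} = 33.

FlexHub's profit: π = (p_{FlexHub} − 5)(197 − 4p_{FlexHub} + 2p_{IronWorks}).
∂π/∂p_{FlexHub} = 217 − 8p_{FlexHub} + 2p_{IronWorks} = 0 ⇒ p_{FlexHub} = 27.125 + 0.25p_{IronWorks}.
At p_{IronWorks} = 33: p_{FlexHub} = 27.125 + 0.25·33 = 35.375.

35.375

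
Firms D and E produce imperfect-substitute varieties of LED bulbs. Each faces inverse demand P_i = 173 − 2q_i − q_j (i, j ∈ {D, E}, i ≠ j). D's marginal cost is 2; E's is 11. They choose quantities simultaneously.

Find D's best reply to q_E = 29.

Firm D's profit: π = q_D(173 − 2q_D − q_E) − 2q_D.
∂π/∂q_D = 171 − 4q_D − q_E = 0 ⇒ q_D = 42.75 − 0.25q_E.
At q_E = 29: q_D = 42.75 − 0.25·29 = 35.5.

35.5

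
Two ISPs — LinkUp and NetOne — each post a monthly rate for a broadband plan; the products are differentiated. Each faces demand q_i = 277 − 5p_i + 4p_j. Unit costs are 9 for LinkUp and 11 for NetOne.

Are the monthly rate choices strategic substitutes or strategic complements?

LinkUp's profit: π = (p_{LinkUp} − 9)(277 − 5p_{LinkUp} + 4p_{NetOne}).
∂π/∂p_{LinkUp} = 322 − 10p_{LinkUp} + 4p_{NetOne} = 0 ⇒ p_{LinkUp} = 32.2 + 0.4p_{NetOne}.
The best-response slope dp_{LinkUp}/dp_{NetOne} = 0.4 > 0: the reaction function is upward-sloping, so the choices are strategic complements.

strategic complements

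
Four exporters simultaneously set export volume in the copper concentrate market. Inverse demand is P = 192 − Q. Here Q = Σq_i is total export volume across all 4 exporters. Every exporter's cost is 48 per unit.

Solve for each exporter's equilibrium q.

28.8

A representative exporter's profit is π_i = q_i(192 − Q) − 48q_i, with Q = q_i + Σ_{j≠i} q_j.
First-order condition: 144 − 2q_i − Σ_{j≠i} q_j = 0.
With identical exporters, set every q_j = q: then 144 − 2q − 3q = 0, i.e. q = 144/5 = 28.8.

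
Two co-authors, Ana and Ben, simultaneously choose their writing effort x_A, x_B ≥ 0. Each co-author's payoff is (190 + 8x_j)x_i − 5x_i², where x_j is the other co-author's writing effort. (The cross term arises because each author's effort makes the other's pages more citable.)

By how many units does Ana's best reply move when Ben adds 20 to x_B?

16

Ana's payoff is (190 + 8x_B)x_A − 5x_A².
∂π/∂x_A = 190 + 8x_B − 10x_A = 0, so x_A = 19 + 0.8x_B.
The reaction-function slope is 0.8, so a 20-unit rise in x_B moves x_A by 0.8 × 20 = 16. Ana's best response rises — the actions are strategic complements.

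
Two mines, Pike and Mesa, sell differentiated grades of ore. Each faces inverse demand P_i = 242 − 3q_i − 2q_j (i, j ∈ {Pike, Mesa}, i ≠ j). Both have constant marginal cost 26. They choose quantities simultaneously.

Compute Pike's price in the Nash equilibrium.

Mine Pike's profit: π = q_{Pike}(242 − 3q_{Pike} − 2q_{Mesa}) − 26q_{Pike}.
∂π/∂q_{Pike} = 216 − 6q_{Pike} − 2q_{Mesa} = 0 ⇒ q_{Pike} = 36 − (1/3)q_{Mesa}.
By symmetry q_{Mesa} = q_{Pike}; substituting into the reaction function, (4/3)q_{Pike} = 36 and q_{Pike} = 27.
P_{Pike} = 242 − 3·27 − 2·27 = 107.

107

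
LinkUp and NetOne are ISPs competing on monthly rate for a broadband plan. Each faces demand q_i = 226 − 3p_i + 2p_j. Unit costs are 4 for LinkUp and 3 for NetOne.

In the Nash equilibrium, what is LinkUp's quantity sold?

165.9375

LinkUp's profit: π = (p_{LinkUp} − 4)(226 − 3p_{LinkUp} + 2p_{NetOne}).
∂π/∂p_{LinkUp} = 238 − 6p_{LinkUp} + 2p_{NetOne} = 0 ⇒ p_{LinkUp} = 119/3 + (1/3)p_{NetOne}.
Similarly p_{NetOne} = 235/6 + (1/3)p_{LinkUp}.
Solving the two reaction functions simultaneously: (1 − (1/3)(1/3))p_{LinkUp} = 119/3 + (1/3)·(235/6), so (8/9)p_{LinkUp} = 949/18 and p_{LinkUp} = 59.3125.
Then p_{NetOne} = 235/6 + (1/3)·59.3125 = 58.9375.
q_{LinkUp} = 226 − 3·59.3125 + 2·58.9375 = 165.9375.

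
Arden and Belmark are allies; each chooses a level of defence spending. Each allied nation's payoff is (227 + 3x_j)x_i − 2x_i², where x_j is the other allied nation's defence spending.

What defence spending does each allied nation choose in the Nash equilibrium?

227

Arden's payoff is (227 + 3x_B)x_A − 2x_A².
∂π/∂x_A = 227 + 3x_B − 4x_A = 0, so x_A = 56.75 + 0.75x_B.
The game is symmetric, so in equilibrium x_B = x_A: the reaction function gives 0.25x_A = 56.75, hence x_A = 227.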